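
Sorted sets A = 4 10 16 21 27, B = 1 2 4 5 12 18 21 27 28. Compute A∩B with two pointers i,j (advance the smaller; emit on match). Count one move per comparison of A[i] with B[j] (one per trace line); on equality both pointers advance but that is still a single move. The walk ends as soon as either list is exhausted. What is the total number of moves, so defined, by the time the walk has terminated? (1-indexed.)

10 moves

i=1 j=1: 4>1, j++
i=1 j=2: 4>2, j++
i=1 j=3: 4==4 emit, i++,j++
i=2 j=4: 10>5, j++
i=2 j=5: 10<12, i++
i=3 j=5: 16>12, j++
i=3 j=6: 16<18, i++
i=4 j=6: 21>18, j++
i=4 j=7: 21==21 emit, i++,j++
i=5 j=8: 27==27 emit, i++,j++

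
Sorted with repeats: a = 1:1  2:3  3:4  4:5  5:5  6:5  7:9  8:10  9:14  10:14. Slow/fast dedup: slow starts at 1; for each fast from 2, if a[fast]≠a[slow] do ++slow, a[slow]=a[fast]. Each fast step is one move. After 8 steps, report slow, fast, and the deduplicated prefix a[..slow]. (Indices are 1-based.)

slow=1 fast=2: a[fast]=3≠a[slow]=1 write a[2]=3, slow++,fast++
slow=2 fast=3: a[fast]=4≠a[slow]=3 write a[3]=4, slow++,fast++
slow=3 fast=4: a[fast]=5≠a[slow]=4 write a[4]=5, slow++,fast++
slow=4 fast=5: a[fast]=5=a[slow] dup, fast++
slow=4 fast=6: a[fast]=5=a[slow] dup, fast++
slow=4 fast=7: a[fast]=9≠a[slow]=5 write a[5]=9, slow++,fast++
slow=5 fast=8: a[fast]=10≠a[slow]=9 write a[6]=10, slow++,fast++
slow=6 fast=9: a[fast]=14≠a[slow]=10 write a[7]=14, slow++,fast++

slow=7, fast=10, prefix=[1, 3, 4, 5, 9, 10, 14]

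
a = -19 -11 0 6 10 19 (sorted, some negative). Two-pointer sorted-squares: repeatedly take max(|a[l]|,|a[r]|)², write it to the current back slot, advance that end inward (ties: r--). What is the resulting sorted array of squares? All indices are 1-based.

[0, 36, 100, 121, 361, 361]

[1,6] |-19|<=|19| out[6]=361 → r--
[1,5] |-19|>|10| out[5]=361 → l++
[2,5] |-11|>|10| out[4]=121 → l++
[3,5] |0|<=|10| out[3]=100 → r--
[3,4] |0|<=|6| out[2]=36 → r--
[3,3] |0|<=|0| out[1]=0 → r--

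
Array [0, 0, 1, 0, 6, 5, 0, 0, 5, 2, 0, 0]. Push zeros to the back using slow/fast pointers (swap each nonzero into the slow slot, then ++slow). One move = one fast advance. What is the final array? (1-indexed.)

[1, 6, 5, 5, 2, 0, 0, 0, 0, 0, 0, 0]

(s=1,f=1) a[fast]=0 → fast++
(s=1,f=2) a[fast]=0 → fast++
(s=1,f=3) a[fast]=1≠0 swap→a[1]=1 → slow++,fast++
(s=2,f=4) a[fast]=0 → fast++
(s=2,f=5) a[fast]=6≠0 swap→a[2]=6 → slow++,fast++
(s=3,f=6) a[fast]=5≠0 swap→a[3]=5 → slow++,fast++
(s=4,f=7) a[fast]=0 → fast++
(s=4,f=8) a[fast]=0 → fast++
(s=4,f=9) a[fast]=5≠0 swap→a[4]=5 → slow++,fast++
(s=5,f=10) a[fast]=2≠0 swap→a[5]=2 → slow++,fast++
(s=6,f=11) a[fast]=0 → fast++
(s=6,f=12) a[fast]=0 → fast++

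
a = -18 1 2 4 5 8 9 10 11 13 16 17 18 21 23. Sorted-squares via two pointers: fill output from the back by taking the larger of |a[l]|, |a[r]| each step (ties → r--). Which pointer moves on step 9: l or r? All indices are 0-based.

r

l=0 r=14: |-18|<=|23| out[14]=529, r--
l=0 r=13: |-18|<=|21| out[13]=441, r--
l=0 r=12: |-18|<=|18| out[12]=324, r--
l=0 r=11: |-18|>|17| out[11]=324, l++
l=1 r=11: |1|<=|17| out[10]=289, r--
l=1 r=10: |1|<=|16| out[9]=256, r--
l=1 r=9: |1|<=|13| out[8]=169, r--
l=1 r=8: |1|<=|11| out[7]=121, r--
l=1 r=7: |1|<=|10| out[6]=100, r--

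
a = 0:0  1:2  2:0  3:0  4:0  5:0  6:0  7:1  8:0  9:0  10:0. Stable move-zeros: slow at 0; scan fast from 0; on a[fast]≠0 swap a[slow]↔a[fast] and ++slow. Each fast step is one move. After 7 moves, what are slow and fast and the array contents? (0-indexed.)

slow=1, fast=7, a=[2, 0, 0, 0, 0, 0, 0, 1, 0, 0, 0]

(s=0,f=0) a[fast]=0 → fast++
(s=0,f=1) a[fast]=2≠0 swap→a[0]=2 → slow++,fast++
(s=1,f=2) a[fast]=0 → fast++
(s=1,f=3) a[fast]=0 → fast++
(s=1,f=4) a[fast]=0 → fast++
(s=1,f=5) a[fast]=0 → fast++
(s=1,f=6) a[fast]=0 → fast++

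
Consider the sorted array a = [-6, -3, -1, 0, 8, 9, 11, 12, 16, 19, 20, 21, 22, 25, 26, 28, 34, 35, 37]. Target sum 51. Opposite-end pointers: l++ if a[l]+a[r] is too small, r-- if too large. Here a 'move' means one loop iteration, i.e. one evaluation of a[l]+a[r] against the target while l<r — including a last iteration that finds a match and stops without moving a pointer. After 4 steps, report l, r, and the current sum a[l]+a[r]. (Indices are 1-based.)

l=1 r=19: -6+37=31 <51, l++
l=2 r=19: -3+37=34 <51, l++
l=3 r=19: -1+37=36 <51, l++
l=4 r=19: 0+37=37 <51, l++

l=5, r=19, sum=45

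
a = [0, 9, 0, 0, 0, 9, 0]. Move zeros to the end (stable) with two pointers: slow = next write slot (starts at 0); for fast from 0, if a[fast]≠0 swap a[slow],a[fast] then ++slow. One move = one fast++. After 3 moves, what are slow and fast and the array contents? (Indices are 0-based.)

slow=1, fast=3, a=[9, 0, 0, 0, 0, 9, 0]

(s=0,f=0) a[fast]=0 → fast++
(s=0,f=1) a[fast]=9≠0 swap→a[0]=9 → slow++,fast++
(s=1,f=2) a[fast]=0 → fast++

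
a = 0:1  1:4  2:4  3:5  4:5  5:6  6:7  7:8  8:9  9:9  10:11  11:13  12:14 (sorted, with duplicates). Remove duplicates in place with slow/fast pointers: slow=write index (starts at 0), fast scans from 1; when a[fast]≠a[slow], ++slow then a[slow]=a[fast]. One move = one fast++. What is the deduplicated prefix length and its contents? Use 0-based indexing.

length 10; prefix = [1, 4, 5, 6, 7, 8, 9, 11, 13, 14]

(s=0,f=1) a[fast]=4≠a[slow]=1 write a[1]=4 → slow++,fast++
(s=1,f=2) a[fast]=4=a[slow] dup → fast++
(s=1,f=3) a[fast]=5≠a[slow]=4 write a[2]=5 → slow++,fast++
(s=2,f=4) a[fast]=5=a[slow] dup → fast++
(s=2,f=5) a[fast]=6≠a[slow]=5 write a[3]=6 → slow++,fast++
(s=3,f=6) a[fast]=7≠a[slow]=6 write a[4]=7 → slow++,fast++
(s=4,f=7) a[fast]=8≠a[slow]=7 write a[5]=8 → slow++,fast++
(s=5,f=8) a[fast]=9≠a[slow]=8 write a[6]=9 → slow++,fast++
(s=6,f=9) a[fast]=9=a[slow] dup → fast++
(s=6,f=10) a[fast]=11≠a[slow]=9 write a[7]=11 → slow++,fast++
(s=7,f=11) a[fast]=13≠a[slow]=11 write a[8]=13 → slow++,fast++
(s=8,f=12) a[fast]=14≠a[slow]=13 write a[9]=14 → slow++,fast++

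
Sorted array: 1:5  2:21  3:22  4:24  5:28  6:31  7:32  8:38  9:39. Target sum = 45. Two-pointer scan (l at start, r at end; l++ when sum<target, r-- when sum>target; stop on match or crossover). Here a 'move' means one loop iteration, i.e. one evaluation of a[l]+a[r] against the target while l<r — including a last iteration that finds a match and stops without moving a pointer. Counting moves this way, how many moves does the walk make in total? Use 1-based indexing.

7 moves

l=1 r=9: 5+39=44 <45, l++
l=2 r=9: 21+39=60 >45, r--
l=2 r=8: 21+38=59 >45, r--
l=2 r=7: 21+32=53 >45, r--
l=2 r=6: 21+31=52 >45, r--
l=2 r=5: 21+28=49 >45, r--
l=2 r=4: 21+24=45, found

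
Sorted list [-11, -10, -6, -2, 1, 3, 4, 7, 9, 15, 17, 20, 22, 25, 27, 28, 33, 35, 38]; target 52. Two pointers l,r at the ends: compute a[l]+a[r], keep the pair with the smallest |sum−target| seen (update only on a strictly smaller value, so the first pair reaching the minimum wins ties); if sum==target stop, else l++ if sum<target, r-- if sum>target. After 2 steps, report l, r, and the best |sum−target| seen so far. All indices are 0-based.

l=0 r=18: -11+38=27 d=25 *, l++
l=1 r=18: -10+38=28 d=24 *, l++

l=2, r=18, best |Δ|=24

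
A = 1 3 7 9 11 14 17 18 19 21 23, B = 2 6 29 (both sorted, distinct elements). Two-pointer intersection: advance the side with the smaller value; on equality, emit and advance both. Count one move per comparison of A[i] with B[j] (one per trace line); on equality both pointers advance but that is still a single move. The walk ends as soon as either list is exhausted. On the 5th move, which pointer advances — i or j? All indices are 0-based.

i=0 j=0: 1<2, i++
i=1 j=0: 3>2, j++
i=1 j=1: 3<6, i++
i=2 j=1: 7>6, j++
i=2 j=2: 7<29, i++

i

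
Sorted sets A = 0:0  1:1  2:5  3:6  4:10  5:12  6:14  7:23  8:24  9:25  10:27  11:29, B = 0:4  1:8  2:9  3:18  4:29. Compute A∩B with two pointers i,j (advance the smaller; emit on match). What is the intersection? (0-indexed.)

intersection = [29]

i=0 j=0: 0<4, i++
i=1 j=0: 1<4, i++
i=2 j=0: 5>4, j++
i=2 j=1: 5<8, i++
i=3 j=1: 6<8, i++
i=4 j=1: 10>8, j++
i=4 j=2: 10>9, j++
i=4 j=3: 10<18, i++
i=5 j=3: 12<18, i++
i=6 j=3: 14<18, i++
i=7 j=3: 23>18, j++
i=7 j=4: 23<29, i++
i=8 j=4: 24<29, i++
i=9 j=4: 25<29, i++
i=10 j=4: 27<29, i++
i=11 j=4: 29==29 emit, i++,j++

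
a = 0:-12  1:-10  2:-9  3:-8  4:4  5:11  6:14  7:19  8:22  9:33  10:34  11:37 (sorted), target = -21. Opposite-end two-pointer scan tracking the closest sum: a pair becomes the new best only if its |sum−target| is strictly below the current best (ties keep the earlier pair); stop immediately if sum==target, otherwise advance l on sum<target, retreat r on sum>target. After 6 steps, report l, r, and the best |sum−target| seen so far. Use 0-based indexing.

[0,11] -12+37=25 d=46 * → r--
[0,10] -12+34=22 d=43 * → r--
[0,9] -12+33=21 d=42 * → r--
[0,8] -12+22=10 d=31 * → r--
[0,7] -12+19=7 d=28 * → r--
[0,6] -12+14=2 d=23 * → r--

l=0, r=5, best |Δ|=23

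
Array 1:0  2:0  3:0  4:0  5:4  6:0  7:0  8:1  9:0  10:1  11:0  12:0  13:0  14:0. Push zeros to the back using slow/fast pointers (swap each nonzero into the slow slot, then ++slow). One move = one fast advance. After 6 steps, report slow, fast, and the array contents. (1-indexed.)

slow=2, fast=7, a=[4, 0, 0, 0, 0, 0, 0, 1, 0, 1, 0, 0, 0, 0]

slow=1 fast=1: a[fast]=0, fast++
slow=1 fast=2: a[fast]=0, fast++
slow=1 fast=3: a[fast]=0, fast++
slow=1 fast=4: a[fast]=0, fast++
slow=1 fast=5: a[fast]=4≠0 swap→a[1]=4, slow++,fast++
slow=2 fast=6: a[fast]=0, fast++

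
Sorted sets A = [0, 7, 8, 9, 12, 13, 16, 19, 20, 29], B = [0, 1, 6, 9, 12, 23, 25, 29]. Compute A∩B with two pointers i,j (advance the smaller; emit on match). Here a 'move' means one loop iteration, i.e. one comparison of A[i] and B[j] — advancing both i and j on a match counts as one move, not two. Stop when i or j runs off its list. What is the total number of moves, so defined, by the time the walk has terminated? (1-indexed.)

[i=1,j=1] 0==0 emit → i++,j++
[i=2,j=2] 7>1 → j++
[i=2,j=3] 7>6 → j++
[i=2,j=4] 7<9 → i++
[i=3,j=4] 8<9 → i++
[i=4,j=4] 9==9 emit → i++,j++
[i=5,j=5] 12==12 emit → i++,j++
[i=6,j=6] 13<23 → i++
[i=7,j=6] 16<23 → i++
[i=8,j=6] 19<23 → i++
[i=9,j=6] 20<23 → i++
[i=10,j=6] 29>23 → j++
[i=10,j=7] 29>25 → j++
[i=10,j=8] 29==29 emit → i++,j++

14 moves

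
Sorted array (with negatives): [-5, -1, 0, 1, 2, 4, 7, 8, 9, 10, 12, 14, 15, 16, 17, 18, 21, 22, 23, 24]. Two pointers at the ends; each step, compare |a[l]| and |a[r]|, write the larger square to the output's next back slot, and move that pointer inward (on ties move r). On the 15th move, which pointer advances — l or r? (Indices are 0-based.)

l=0 r=19: |-5|<=|24| out[19]=576, r--
l=0 r=18: |-5|<=|23| out[18]=529, r--
l=0 r=17: |-5|<=|22| out[17]=484, r--
l=0 r=16: |-5|<=|21| out[16]=441, r--
l=0 r=15: |-5|<=|18| out[15]=324, r--
l=0 r=14: |-5|<=|17| out[14]=289, r--
l=0 r=13: |-5|<=|16| out[13]=256, r--
l=0 r=12: |-5|<=|15| out[12]=225, r--
l=0 r=11: |-5|<=|14| out[11]=196, r--
l=0 r=10: |-5|<=|12| out[10]=144, r--
l=0 r=9: |-5|<=|10| out[9]=100, r--
l=0 r=8: |-5|<=|9| out[8]=81, r--
l=0 r=7: |-5|<=|8| out[7]=64, r--
l=0 r=6: |-5|<=|7| out[6]=49, r--
l=0 r=5: |-5|>|4| out[5]=25, l++

l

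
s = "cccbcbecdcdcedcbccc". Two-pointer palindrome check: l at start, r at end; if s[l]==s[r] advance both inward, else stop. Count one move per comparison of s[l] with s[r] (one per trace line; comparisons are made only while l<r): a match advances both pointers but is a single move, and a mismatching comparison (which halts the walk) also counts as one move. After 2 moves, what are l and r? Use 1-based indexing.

l=3, r=17

l=1 r=19: 'c'=='c', l++,r--
l=2 r=18: 'c'=='c', l++,r--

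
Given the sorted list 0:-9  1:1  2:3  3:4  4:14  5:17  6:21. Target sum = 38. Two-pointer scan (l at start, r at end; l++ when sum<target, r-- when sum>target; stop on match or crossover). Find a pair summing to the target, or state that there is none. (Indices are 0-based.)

(17, 21)

[0,6] -9+21=12 <38 → l++
[1,6] 1+21=22 <38 → l++
[2,6] 3+21=24 <38 → l++
[3,6] 4+21=25 <38 → l++
[4,6] 14+21=35 <38 → l++
[5,6] 17+21=38 → found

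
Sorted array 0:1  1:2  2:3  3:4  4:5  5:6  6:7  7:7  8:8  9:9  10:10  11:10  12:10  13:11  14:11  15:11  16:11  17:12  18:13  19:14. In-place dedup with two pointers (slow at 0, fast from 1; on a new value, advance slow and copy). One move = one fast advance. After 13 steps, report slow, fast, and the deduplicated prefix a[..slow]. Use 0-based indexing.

slow=10, fast=14, prefix=[1, 2, 3, 4, 5, 6, 7, 8, 9, 10, 11]

(s=0,f=1) a[fast]=2≠a[slow]=1 write a[1]=2 → slow++,fast++
(s=1,f=2) a[fast]=3≠a[slow]=2 write a[2]=3 → slow++,fast++
(s=2,f=3) a[fast]=4≠a[slow]=3 write a[3]=4 → slow++,fast++
(s=3,f=4) a[fast]=5≠a[slow]=4 write a[4]=5 → slow++,fast++
(s=4,f=5) a[fast]=6≠a[slow]=5 write a[5]=6 → slow++,fast++
(s=5,f=6) a[fast]=7≠a[slow]=6 write a[6]=7 → slow++,fast++
(s=6,f=7) a[fast]=7=a[slow] dup → fast++
(s=6,f=8) a[fast]=8≠a[slow]=7 write a[7]=8 → slow++,fast++
(s=7,f=9) a[fast]=9≠a[slow]=8 write a[8]=9 → slow++,fast++
(s=8,f=10) a[fast]=10≠a[slow]=9 write a[9]=10 → slow++,fast++
(s=9,f=11) a[fast]=10=a[slow] dup → fast++
(s=9,f=12) a[fast]=10=a[slow] dup → fast++
(s=9,f=13) a[fast]=11≠a[slow]=10 write a[10]=11 → slow++,fast++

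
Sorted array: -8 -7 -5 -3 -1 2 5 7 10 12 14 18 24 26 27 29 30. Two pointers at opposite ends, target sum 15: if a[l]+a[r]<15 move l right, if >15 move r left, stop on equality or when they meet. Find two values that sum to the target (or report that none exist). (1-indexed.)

(-3, 18)

l=1 r=17: -8+30=22 >15, r--
l=1 r=16: -8+29=21 >15, r--
l=1 r=15: -8+27=19 >15, r--
l=1 r=14: -8+26=18 >15, r--
l=1 r=13: -8+24=16 >15, r--
l=1 r=12: -8+18=10 <15, l++
l=2 r=12: -7+18=11 <15, l++
l=3 r=12: -5+18=13 <15, l++
l=4 r=12: -3+18=15, found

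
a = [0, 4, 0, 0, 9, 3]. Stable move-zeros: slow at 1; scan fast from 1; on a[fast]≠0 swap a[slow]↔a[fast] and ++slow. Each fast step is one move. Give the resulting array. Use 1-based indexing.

[4, 9, 3, 0, 0, 0]

(s=1,f=1) a[fast]=0 → fast++
(s=1,f=2) a[fast]=4≠0 swap→a[1]=4 → slow++,fast++
(s=2,f=3) a[fast]=0 → fast++
(s=2,f=4) a[fast]=0 → fast++
(s=2,f=5) a[fast]=9≠0 swap→a[2]=9 → slow++,fast++
(s=3,f=6) a[fast]=3≠0 swap→a[3]=3 → slow++,fast++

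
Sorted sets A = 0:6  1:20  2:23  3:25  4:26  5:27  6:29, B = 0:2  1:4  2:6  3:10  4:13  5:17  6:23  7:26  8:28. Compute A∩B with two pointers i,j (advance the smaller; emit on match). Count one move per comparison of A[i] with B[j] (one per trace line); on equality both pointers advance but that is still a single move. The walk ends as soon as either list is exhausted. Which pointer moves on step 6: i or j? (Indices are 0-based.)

i=0 j=0: 6>2, j++
i=0 j=1: 6>4, j++
i=0 j=2: 6==6 emit, i++,j++
i=1 j=3: 20>10, j++
i=1 j=4: 20>13, j++
i=1 j=5: 20>17, j++

j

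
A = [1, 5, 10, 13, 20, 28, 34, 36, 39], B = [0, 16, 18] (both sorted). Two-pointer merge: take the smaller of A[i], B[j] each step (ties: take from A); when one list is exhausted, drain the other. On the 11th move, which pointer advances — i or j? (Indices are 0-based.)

i

i=0 j=0: A[i]=1>B[j]=0 take 0, j++
i=0 j=1: A[i]=1<=B[j]=16 take 1, i++
i=1 j=1: A[i]=5<=B[j]=16 take 5, i++
i=2 j=1: A[i]=10<=B[j]=16 take 10, i++
i=3 j=1: A[i]=13<=B[j]=16 take 13, i++
i=4 j=1: A[i]=20>B[j]=16 take 16, j++
i=4 j=2: A[i]=20>B[j]=18 take 18, j++
i=4 j=3: B done, take A[i]=20, i++
i=5 j=3: B done, take A[i]=28, i++
i=6 j=3: B done, take A[i]=34, i++
i=7 j=3: B done, take A[i]=36, i++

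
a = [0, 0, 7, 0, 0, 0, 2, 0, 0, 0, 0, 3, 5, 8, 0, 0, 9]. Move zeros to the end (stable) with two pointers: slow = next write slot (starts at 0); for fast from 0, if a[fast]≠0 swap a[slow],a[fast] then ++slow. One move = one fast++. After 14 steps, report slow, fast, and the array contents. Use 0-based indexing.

slow=0 fast=0: a[fast]=0, fast++
slow=0 fast=1: a[fast]=0, fast++
slow=0 fast=2: a[fast]=7≠0 swap→a[0]=7, slow++,fast++
slow=1 fast=3: a[fast]=0, fast++
slow=1 fast=4: a[fast]=0, fast++
slow=1 fast=5: a[fast]=0, fast++
slow=1 fast=6: a[fast]=2≠0 swap→a[1]=2, slow++,fast++
slow=2 fast=7: a[fast]=0, fast++
slow=2 fast=8: a[fast]=0, fast++
slow=2 fast=9: a[fast]=0, fast++
slow=2 fast=10: a[fast]=0, fast++
slow=2 fast=11: a[fast]=3≠0 swap→a[2]=3, slow++,fast++
slow=3 fast=12: a[fast]=5≠0 swap→a[3]=5, slow++,fast++
slow=4 fast=13: a[fast]=8≠0 swap→a[4]=8, slow++,fast++

slow=5, fast=14, a=[7, 2, 3, 5, 8, 0, 0, 0, 0, 0, 0, 0, 0, 0, 0, 0, 9]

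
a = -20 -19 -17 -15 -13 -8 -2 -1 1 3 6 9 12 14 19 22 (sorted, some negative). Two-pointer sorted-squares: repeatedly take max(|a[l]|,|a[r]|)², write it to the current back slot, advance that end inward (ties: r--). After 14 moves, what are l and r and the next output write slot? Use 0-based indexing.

l=7, r=8, next write slot=1

[0,15] |-20|<=|22| out[15]=484 → r--
[0,14] |-20|>|19| out[14]=400 → l++
[1,14] |-19|<=|19| out[13]=361 → r--
[1,13] |-19|>|14| out[12]=361 → l++
[2,13] |-17|>|14| out[11]=289 → l++
[3,13] |-15|>|14| out[10]=225 → l++
[4,13] |-13|<=|14| out[9]=196 → r--
[4,12] |-13|>|12| out[8]=169 → l++
[5,12] |-8|<=|12| out[7]=144 → r--
[5,11] |-8|<=|9| out[6]=81 → r--
[5,10] |-8|>|6| out[5]=64 → l++
[6,10] |-2|<=|6| out[4]=36 → r--
[6,9] |-2|<=|3| out[3]=9 → r--
[6,8] |-2|>|1| out[2]=4 → l++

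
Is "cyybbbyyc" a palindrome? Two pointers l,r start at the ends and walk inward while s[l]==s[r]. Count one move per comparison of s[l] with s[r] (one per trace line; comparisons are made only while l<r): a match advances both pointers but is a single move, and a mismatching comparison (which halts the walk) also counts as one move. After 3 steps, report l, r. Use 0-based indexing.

l=3, r=5

[0,8] 'c'=='c' → l++,r--
[1,7] 'y'=='y' → l++,r--
[2,6] 'y'=='y' → l++,r--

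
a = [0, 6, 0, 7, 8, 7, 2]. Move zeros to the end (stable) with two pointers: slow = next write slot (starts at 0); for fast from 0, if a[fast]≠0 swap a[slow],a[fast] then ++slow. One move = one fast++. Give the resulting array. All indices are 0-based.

slow=0 fast=0: a[fast]=0, fast++
slow=0 fast=1: a[fast]=6≠0 swap→a[0]=6, slow++,fast++
slow=1 fast=2: a[fast]=0, fast++
slow=1 fast=3: a[fast]=7≠0 swap→a[1]=7, slow++,fast++
slow=2 fast=4: a[fast]=8≠0 swap→a[2]=8, slow++,fast++
slow=3 fast=5: a[fast]=7≠0 swap→a[3]=7, slow++,fast++
slow=4 fast=6: a[fast]=2≠0 swap→a[4]=2, slow++,fast++

[6, 7, 8, 7, 2, 0, 0]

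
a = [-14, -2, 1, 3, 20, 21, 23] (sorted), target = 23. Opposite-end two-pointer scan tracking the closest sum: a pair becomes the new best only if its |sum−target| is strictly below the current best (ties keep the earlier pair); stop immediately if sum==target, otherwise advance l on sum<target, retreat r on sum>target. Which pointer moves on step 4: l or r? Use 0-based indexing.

l

l=0 r=6: -14+23=9 d=14 *, l++
l=1 r=6: -2+23=21 d=2 *, l++
l=2 r=6: 1+23=24 d=1 *, r--
l=2 r=5: 1+21=22 d=1, l++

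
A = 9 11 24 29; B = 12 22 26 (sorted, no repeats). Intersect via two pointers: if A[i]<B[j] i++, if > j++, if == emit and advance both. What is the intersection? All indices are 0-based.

[i=0,j=0] 9<12 → i++
[i=1,j=0] 11<12 → i++
[i=2,j=0] 24>12 → j++
[i=2,j=1] 24>22 → j++
[i=2,j=2] 24<26 → i++
[i=3,j=2] 29>26 → j++

intersection = []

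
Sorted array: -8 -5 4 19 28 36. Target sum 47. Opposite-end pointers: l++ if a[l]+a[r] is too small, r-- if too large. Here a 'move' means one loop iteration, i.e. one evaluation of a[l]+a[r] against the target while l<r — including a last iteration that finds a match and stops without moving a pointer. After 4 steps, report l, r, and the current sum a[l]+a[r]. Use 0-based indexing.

l=3, r=4, sum=47

l=0 r=5: -8+36=28 <47, l++
l=1 r=5: -5+36=31 <47, l++
l=2 r=5: 4+36=40 <47, l++
l=3 r=5: 19+36=55 >47, r--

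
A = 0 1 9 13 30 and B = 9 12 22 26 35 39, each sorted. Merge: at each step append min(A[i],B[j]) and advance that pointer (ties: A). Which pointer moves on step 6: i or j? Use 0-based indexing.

i=0 j=0: A[i]=0<=B[j]=9 take 0, i++
i=1 j=0: A[i]=1<=B[j]=9 take 1, i++
i=2 j=0: A[i]=9<=B[j]=9 take 9, i++
i=3 j=0: A[i]=13>B[j]=9 take 9, j++
i=3 j=1: A[i]=13>B[j]=12 take 12, j++
i=3 j=2: A[i]=13<=B[j]=22 take 13, i++

i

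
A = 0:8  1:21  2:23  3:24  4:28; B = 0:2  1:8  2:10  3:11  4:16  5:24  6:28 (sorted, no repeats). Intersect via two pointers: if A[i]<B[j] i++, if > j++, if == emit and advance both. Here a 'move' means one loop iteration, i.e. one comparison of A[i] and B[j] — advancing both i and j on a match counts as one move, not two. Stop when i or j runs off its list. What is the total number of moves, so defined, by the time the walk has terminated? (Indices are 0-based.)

9 moves

[i=0,j=0] 8>2 → j++
[i=0,j=1] 8==8 emit → i++,j++
[i=1,j=2] 21>10 → j++
[i=1,j=3] 21>11 → j++
[i=1,j=4] 21>16 → j++
[i=1,j=5] 21<24 → i++
[i=2,j=5] 23<24 → i++
[i=3,j=5] 24==24 emit → i++,j++
[i=4,j=6] 28==28 emit → i++,j++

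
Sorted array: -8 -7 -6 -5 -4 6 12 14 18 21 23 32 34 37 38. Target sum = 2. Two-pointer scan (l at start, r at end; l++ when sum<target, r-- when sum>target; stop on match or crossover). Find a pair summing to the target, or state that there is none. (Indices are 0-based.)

(-4, 6)

l=0 r=14: -8+38=30 >2, r--
l=0 r=13: -8+37=29 >2, r--
l=0 r=12: -8+34=26 >2, r--
l=0 r=11: -8+32=24 >2, r--
l=0 r=10: -8+23=15 >2, r--
l=0 r=9: -8+21=13 >2, r--
l=0 r=8: -8+18=10 >2, r--
l=0 r=7: -8+14=6 >2, r--
l=0 r=6: -8+12=4 >2, r--
l=0 r=5: -8+6=-2 <2, l++
l=1 r=5: -7+6=-1 <2, l++
l=2 r=5: -6+6=0 <2, l++
l=3 r=5: -5+6=1 <2, l++
l=4 r=5: -4+6=2, found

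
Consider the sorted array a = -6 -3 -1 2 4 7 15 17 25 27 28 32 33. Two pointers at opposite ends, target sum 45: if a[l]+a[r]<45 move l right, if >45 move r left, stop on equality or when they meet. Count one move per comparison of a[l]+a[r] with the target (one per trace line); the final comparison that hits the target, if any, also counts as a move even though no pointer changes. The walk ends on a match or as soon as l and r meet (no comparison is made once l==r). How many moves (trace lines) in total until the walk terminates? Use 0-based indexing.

10 moves

l=0 r=12: -6+33=27 <45, l++
l=1 r=12: -3+33=30 <45, l++
l=2 r=12: -1+33=32 <45, l++
l=3 r=12: 2+33=35 <45, l++
l=4 r=12: 4+33=37 <45, l++
l=5 r=12: 7+33=40 <45, l++
l=6 r=12: 15+33=48 >45, r--
l=6 r=11: 15+32=47 >45, r--
l=6 r=10: 15+28=43 <45, l++
l=7 r=10: 17+28=45, found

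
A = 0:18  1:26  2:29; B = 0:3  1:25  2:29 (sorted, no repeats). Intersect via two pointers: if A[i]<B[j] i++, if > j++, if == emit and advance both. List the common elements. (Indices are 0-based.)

intersection = [29]

[i=0,j=0] 18>3 → j++
[i=0,j=1] 18<25 → i++
[i=1,j=1] 26>25 → j++
[i=1,j=2] 26<29 → i++
[i=2,j=2] 29==29 emit → i++,j++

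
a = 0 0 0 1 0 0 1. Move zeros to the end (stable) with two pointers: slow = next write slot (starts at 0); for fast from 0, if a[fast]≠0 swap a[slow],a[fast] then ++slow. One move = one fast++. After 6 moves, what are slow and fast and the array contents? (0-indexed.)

(s=0,f=0) a[fast]=0 → fast++
(s=0,f=1) a[fast]=0 → fast++
(s=0,f=2) a[fast]=0 → fast++
(s=0,f=3) a[fast]=1≠0 swap→a[0]=1 → slow++,fast++
(s=1,f=4) a[fast]=0 → fast++
(s=1,f=5) a[fast]=0 → fast++

slow=1, fast=6, a=[1, 0, 0, 0, 0, 0, 1]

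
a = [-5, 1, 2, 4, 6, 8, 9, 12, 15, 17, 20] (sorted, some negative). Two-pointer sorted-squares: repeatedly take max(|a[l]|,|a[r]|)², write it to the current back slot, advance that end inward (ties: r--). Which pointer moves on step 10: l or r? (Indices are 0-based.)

r

l=0 r=10: |-5|<=|20| out[10]=400, r--
l=0 r=9: |-5|<=|17| out[9]=289, r--
l=0 r=8: |-5|<=|15| out[8]=225, r--
l=0 r=7: |-5|<=|12| out[7]=144, r--
l=0 r=6: |-5|<=|9| out[6]=81, r--
l=0 r=5: |-5|<=|8| out[5]=64, r--
l=0 r=4: |-5|<=|6| out[4]=36, r--
l=0 r=3: |-5|>|4| out[3]=25, l++
l=1 r=3: |1|<=|4| out[2]=16, r--
l=1 r=2: |1|<=|2| out[1]=4, r--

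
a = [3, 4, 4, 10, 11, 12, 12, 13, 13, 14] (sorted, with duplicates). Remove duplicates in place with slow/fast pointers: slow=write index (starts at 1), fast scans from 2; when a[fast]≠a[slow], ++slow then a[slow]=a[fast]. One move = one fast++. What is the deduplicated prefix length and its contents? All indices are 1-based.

length 7; prefix = [3, 4, 10, 11, 12, 13, 14]

(s=1,f=2) a[fast]=4≠a[slow]=3 write a[2]=4 → slow++,fast++
(s=2,f=3) a[fast]=4=a[slow] dup → fast++
(s=2,f=4) a[fast]=10≠a[slow]=4 write a[3]=10 → slow++,fast++
(s=3,f=5) a[fast]=11≠a[slow]=10 write a[4]=11 → slow++,fast++
(s=4,f=6) a[fast]=12≠a[slow]=11 write a[5]=12 → slow++,fast++
(s=5,f=7) a[fast]=12=a[slow] dup → fast++
(s=5,f=8) a[fast]=13≠a[slow]=12 write a[6]=13 → slow++,fast++
(s=6,f=9) a[fast]=13=a[slow] dup → fast++
(s=6,f=10) a[fast]=14≠a[slow]=13 write a[7]=14 → slow++,fast++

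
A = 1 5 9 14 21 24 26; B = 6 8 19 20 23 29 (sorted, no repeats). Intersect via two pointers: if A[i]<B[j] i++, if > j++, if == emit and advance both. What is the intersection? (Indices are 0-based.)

i=0 j=0: 1<6, i++
i=1 j=0: 5<6, i++
i=2 j=0: 9>6, j++
i=2 j=1: 9>8, j++
i=2 j=2: 9<19, i++
i=3 j=2: 14<19, i++
i=4 j=2: 21>19, j++
i=4 j=3: 21>20, j++
i=4 j=4: 21<23, i++
i=5 j=4: 24>23, j++
i=5 j=5: 24<29, i++
i=6 j=5: 26<29, i++

intersection = []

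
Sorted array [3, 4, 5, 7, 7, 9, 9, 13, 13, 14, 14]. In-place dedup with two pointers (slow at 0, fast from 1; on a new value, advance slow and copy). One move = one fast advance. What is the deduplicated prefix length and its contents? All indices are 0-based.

length 7; prefix = [3, 4, 5, 7, 9, 13, 14]

slow=0 fast=1: a[fast]=4≠a[slow]=3 write a[1]=4, slow++,fast++
slow=1 fast=2: a[fast]=5≠a[slow]=4 write a[2]=5, slow++,fast++
slow=2 fast=3: a[fast]=7≠a[slow]=5 write a[3]=7, slow++,fast++
slow=3 fast=4: a[fast]=7=a[slow] dup, fast++
slow=3 fast=5: a[fast]=9≠a[slow]=7 write a[4]=9, slow++,fast++
slow=4 fast=6: a[fast]=9=a[slow] dup, fast++
slow=4 fast=7: a[fast]=13≠a[slow]=9 write a[5]=13, slow++,fast++
slow=5 fast=8: a[fast]=13=a[slow] dup, fast++
slow=5 fast=9: a[fast]=14≠a[slow]=13 write a[6]=14, slow++,fast++
slow=6 fast=10: a[fast]=14=a[slow] dup, fast++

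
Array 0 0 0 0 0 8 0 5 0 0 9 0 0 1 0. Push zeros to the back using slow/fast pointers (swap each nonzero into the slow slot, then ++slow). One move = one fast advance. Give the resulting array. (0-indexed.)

(s=0,f=0) a[fast]=0 → fast++
(s=0,f=1) a[fast]=0 → fast++
(s=0,f=2) a[fast]=0 → fast++
(s=0,f=3) a[fast]=0 → fast++
(s=0,f=4) a[fast]=0 → fast++
(s=0,f=5) a[fast]=8≠0 swap→a[0]=8 → slow++,fast++
(s=1,f=6) a[fast]=0 → fast++
(s=1,f=7) a[fast]=5≠0 swap→a[1]=5 → slow++,fast++
(s=2,f=8) a[fast]=0 → fast++
(s=2,f=9) a[fast]=0 → fast++
(s=2,f=10) a[fast]=9≠0 swap→a[2]=9 → slow++,fast++
(s=3,f=11) a[fast]=0 → fast++
(s=3,f=12) a[fast]=0 → fast++
(s=3,f=13) a[fast]=1≠0 swap→a[3]=1 → slow++,fast++
(s=4,f=14) a[fast]=0 → fast++

[8, 5, 9, 1, 0, 0, 0, 0, 0, 0, 0, 0, 0, 0, 0]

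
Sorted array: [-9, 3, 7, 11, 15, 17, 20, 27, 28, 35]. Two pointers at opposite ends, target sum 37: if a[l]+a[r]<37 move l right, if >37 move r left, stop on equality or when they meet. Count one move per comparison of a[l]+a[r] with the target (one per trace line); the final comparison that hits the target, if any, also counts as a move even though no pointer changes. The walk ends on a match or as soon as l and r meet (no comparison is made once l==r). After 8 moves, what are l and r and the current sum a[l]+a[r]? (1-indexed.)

[1,10] -9+35=26 <37 → l++
[2,10] 3+35=38 >37 → r--
[2,9] 3+28=31 <37 → l++
[3,9] 7+28=35 <37 → l++
[4,9] 11+28=39 >37 → r--
[4,8] 11+27=38 >37 → r--
[4,7] 11+20=31 <37 → l++
[5,7] 15+20=35 <37 → l++

l=6, r=7, sum=37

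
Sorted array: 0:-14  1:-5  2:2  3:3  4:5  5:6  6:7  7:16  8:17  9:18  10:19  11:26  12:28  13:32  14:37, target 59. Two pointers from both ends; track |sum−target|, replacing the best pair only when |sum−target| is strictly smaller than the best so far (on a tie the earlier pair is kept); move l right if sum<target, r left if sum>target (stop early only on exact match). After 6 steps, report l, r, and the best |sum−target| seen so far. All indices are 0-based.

l=0 r=14: -14+37=23 d=36 *, l++
l=1 r=14: -5+37=32 d=27 *, l++
l=2 r=14: 2+37=39 d=20 *, l++
l=3 r=14: 3+37=40 d=19 *, l++
l=4 r=14: 5+37=42 d=17 *, l++
l=5 r=14: 6+37=43 d=16 *, l++

l=6, r=14, best |Δ|=16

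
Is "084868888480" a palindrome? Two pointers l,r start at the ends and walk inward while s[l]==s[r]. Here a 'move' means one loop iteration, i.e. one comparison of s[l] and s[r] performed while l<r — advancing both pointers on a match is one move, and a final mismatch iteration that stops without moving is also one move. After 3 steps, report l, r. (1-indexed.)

l=4, r=9

[1,12] '0'=='0' → l++,r--
[2,11] '8'=='8' → l++,r--
[3,10] '4'=='4' → l++,r--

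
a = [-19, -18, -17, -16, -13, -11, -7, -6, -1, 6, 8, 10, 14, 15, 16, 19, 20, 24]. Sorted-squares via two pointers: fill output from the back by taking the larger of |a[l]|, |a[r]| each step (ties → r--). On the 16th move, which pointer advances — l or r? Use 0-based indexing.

l=0 r=17: |-19|<=|24| out[17]=576, r--
l=0 r=16: |-19|<=|20| out[16]=400, r--
l=0 r=15: |-19|<=|19| out[15]=361, r--
l=0 r=14: |-19|>|16| out[14]=361, l++
l=1 r=14: |-18|>|16| out[13]=324, l++
l=2 r=14: |-17|>|16| out[12]=289, l++
l=3 r=14: |-16|<=|16| out[11]=256, r--
l=3 r=13: |-16|>|15| out[10]=256, l++
l=4 r=13: |-13|<=|15| out[9]=225, r--
l=4 r=12: |-13|<=|14| out[8]=196, r--
l=4 r=11: |-13|>|10| out[7]=169, l++
l=5 r=11: |-11|>|10| out[6]=121, l++
l=6 r=11: |-7|<=|10| out[5]=100, r--
l=6 r=10: |-7|<=|8| out[4]=64, r--
l=6 r=9: |-7|>|6| out[3]=49, l++
l=7 r=9: |-6|<=|6| out[2]=36, r--

r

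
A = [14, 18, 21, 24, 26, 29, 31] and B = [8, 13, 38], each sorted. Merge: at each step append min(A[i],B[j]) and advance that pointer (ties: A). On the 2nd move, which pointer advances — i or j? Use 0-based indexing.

[i=0,j=0] A[i]=14>B[j]=8 take 8 → j++
[i=0,j=1] A[i]=14>B[j]=13 take 13 → j++

j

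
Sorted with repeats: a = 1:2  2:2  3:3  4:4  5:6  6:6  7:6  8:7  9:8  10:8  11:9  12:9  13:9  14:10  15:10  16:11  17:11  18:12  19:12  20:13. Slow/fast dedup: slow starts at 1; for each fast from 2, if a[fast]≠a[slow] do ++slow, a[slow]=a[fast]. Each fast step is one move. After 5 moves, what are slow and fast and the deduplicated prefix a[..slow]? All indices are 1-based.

slow=4, fast=7, prefix=[2, 3, 4, 6]

slow=1 fast=2: a[fast]=2=a[slow] dup, fast++
slow=1 fast=3: a[fast]=3≠a[slow]=2 write a[2]=3, slow++,fast++
slow=2 fast=4: a[fast]=4≠a[slow]=3 write a[3]=4, slow++,fast++
slow=3 fast=5: a[fast]=6≠a[slow]=4 write a[4]=6, slow++,fast++
slow=4 fast=6: a[fast]=6=a[slow] dup, fast++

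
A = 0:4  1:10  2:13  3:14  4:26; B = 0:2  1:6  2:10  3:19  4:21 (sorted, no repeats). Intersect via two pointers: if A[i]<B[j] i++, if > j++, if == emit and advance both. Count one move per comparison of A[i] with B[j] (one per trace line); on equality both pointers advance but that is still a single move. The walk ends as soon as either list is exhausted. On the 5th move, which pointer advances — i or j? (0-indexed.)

i

[i=0,j=0] 4>2 → j++
[i=0,j=1] 4<6 → i++
[i=1,j=1] 10>6 → j++
[i=1,j=2] 10==10 emit → i++,j++
[i=2,j=3] 13<19 → i++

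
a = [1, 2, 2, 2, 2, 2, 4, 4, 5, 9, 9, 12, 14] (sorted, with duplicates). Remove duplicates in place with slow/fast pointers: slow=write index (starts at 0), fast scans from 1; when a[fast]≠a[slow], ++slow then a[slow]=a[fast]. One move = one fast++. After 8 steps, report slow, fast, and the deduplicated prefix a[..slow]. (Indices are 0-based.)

slow=3, fast=9, prefix=[1, 2, 4, 5]

(s=0,f=1) a[fast]=2≠a[slow]=1 write a[1]=2 → slow++,fast++
(s=1,f=2) a[fast]=2=a[slow] dup → fast++
(s=1,f=3) a[fast]=2=a[slow] dup → fast++
(s=1,f=4) a[fast]=2=a[slow] dup → fast++
(s=1,f=5) a[fast]=2=a[slow] dup → fast++
(s=1,f=6) a[fast]=4≠a[slow]=2 write a[2]=4 → slow++,fast++
(s=2,f=7) a[fast]=4=a[slow] dup → fast++
(s=2,f=8) a[fast]=5≠a[slow]=4 write a[3]=5 → slow++,fast++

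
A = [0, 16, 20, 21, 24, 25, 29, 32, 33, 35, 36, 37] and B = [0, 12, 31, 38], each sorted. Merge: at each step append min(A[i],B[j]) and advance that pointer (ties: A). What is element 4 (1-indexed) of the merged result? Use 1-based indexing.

merged[4] = 16

i=1 j=1: A[i]=0<=B[j]=0 take 0, i++
i=2 j=1: A[i]=16>B[j]=0 take 0, j++
i=2 j=2: A[i]=16>B[j]=12 take 12, j++
i=2 j=3: A[i]=16<=B[j]=31 take 16, i++
i=3 j=3: A[i]=20<=B[j]=31 take 20, i++
i=4 j=3: A[i]=21<=B[j]=31 take 21, i++
i=5 j=3: A[i]=24<=B[j]=31 take 24, i++
i=6 j=3: A[i]=25<=B[j]=31 take 25, i++
i=7 j=3: A[i]=29<=B[j]=31 take 29, i++
i=8 j=3: A[i]=32>B[j]=31 take 31, j++
i=8 j=4: A[i]=32<=B[j]=38 take 32, i++
i=9 j=4: A[i]=33<=B[j]=38 take 33, i++
i=10 j=4: A[i]=35<=B[j]=38 take 35, i++
i=11 j=4: A[i]=36<=B[j]=38 take 36, i++
i=12 j=4: A[i]=37<=B[j]=38 take 37, i++
i=13 j=4: A done, take B[j]=38, j++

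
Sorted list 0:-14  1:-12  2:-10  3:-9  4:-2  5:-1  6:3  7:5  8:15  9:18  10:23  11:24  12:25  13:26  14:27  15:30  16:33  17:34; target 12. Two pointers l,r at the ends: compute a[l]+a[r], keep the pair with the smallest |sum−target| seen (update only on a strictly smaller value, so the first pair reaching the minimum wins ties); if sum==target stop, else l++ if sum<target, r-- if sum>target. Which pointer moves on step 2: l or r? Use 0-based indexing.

r

[0,17] -14+34=20 d=8 * → r--
[0,16] -14+33=19 d=7 * → r--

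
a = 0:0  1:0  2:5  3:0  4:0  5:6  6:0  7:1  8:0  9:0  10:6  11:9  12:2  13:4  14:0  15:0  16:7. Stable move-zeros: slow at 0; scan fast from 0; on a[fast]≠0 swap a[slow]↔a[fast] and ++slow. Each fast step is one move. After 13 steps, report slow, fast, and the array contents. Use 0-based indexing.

slow=6, fast=13, a=[5, 6, 1, 6, 9, 2, 0, 0, 0, 0, 0, 0, 0, 4, 0, 0, 7]

(s=0,f=0) a[fast]=0 → fast++
(s=0,f=1) a[fast]=0 → fast++
(s=0,f=2) a[fast]=5≠0 swap→a[0]=5 → slow++,fast++
(s=1,f=3) a[fast]=0 → fast++
(s=1,f=4) a[fast]=0 → fast++
(s=1,f=5) a[fast]=6≠0 swap→a[1]=6 → slow++,fast++
(s=2,f=6) a[fast]=0 → fast++
(s=2,f=7) a[fast]=1≠0 swap→a[2]=1 → slow++,fast++
(s=3,f=8) a[fast]=0 → fast++
(s=3,f=9) a[fast]=0 → fast++
(s=3,f=10) a[fast]=6≠0 swap→a[3]=6 → slow++,fast++
(s=4,f=11) a[fast]=9≠0 swap→a[4]=9 → slow++,fast++
(s=5,f=12) a[fast]=2≠0 swap→a[5]=2 → slow++,fast++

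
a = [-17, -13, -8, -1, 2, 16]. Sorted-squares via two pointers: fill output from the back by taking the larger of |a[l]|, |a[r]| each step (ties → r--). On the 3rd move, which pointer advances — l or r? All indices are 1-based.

[1,6] |-17|>|16| out[6]=289 → l++
[2,6] |-13|<=|16| out[5]=256 → r--
[2,5] |-13|>|2| out[4]=169 → l++

l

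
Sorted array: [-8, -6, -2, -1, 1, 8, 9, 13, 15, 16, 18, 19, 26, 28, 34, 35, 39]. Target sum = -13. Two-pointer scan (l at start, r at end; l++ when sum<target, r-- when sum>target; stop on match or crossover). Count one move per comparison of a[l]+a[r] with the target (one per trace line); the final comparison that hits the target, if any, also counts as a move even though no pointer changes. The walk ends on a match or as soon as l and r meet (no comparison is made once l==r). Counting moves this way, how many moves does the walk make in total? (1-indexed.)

l=1 r=17: -8+39=31 >-13, r--
l=1 r=16: -8+35=27 >-13, r--
l=1 r=15: -8+34=26 >-13, r--
l=1 r=14: -8+28=20 >-13, r--
l=1 r=13: -8+26=18 >-13, r--
l=1 r=12: -8+19=11 >-13, r--
l=1 r=11: -8+18=10 >-13, r--
l=1 r=10: -8+16=8 >-13, r--
l=1 r=9: -8+15=7 >-13, r--
l=1 r=8: -8+13=5 >-13, r--
l=1 r=7: -8+9=1 >-13, r--
l=1 r=6: -8+8=0 >-13, r--
l=1 r=5: -8+1=-7 >-13, r--
l=1 r=4: -8+-1=-9 >-13, r--
l=1 r=3: -8+-2=-10 >-13, r--
l=1 r=2: -8+-6=-14 <-13, l++

16 moves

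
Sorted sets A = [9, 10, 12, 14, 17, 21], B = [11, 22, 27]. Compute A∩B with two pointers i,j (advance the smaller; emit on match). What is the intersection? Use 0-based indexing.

i=0 j=0: 9<11, i++
i=1 j=0: 10<11, i++
i=2 j=0: 12>11, j++
i=2 j=1: 12<22, i++
i=3 j=1: 14<22, i++
i=4 j=1: 17<22, i++
i=5 j=1: 21<22, i++

intersection = []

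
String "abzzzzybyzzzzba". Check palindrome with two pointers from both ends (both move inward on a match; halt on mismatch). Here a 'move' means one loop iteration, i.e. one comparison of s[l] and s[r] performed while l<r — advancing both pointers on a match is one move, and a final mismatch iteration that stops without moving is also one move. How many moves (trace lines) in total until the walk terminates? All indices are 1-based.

7 moves

l=1 r=15: 'a'=='a', l++,r--
l=2 r=14: 'b'=='b', l++,r--
l=3 r=13: 'z'=='z', l++,r--
l=4 r=12: 'z'=='z', l++,r--
l=5 r=11: 'z'=='z', l++,r--
l=6 r=10: 'z'=='z', l++,r--
l=7 r=9: 'y'=='y', l++,r--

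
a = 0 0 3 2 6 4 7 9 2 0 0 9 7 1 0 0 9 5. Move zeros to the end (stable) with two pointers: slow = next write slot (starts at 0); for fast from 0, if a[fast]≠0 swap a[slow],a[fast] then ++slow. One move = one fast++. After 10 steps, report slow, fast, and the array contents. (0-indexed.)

slow=7, fast=10, a=[3, 2, 6, 4, 7, 9, 2, 0, 0, 0, 0, 9, 7, 1, 0, 0, 9, 5]

(s=0,f=0) a[fast]=0 → fast++
(s=0,f=1) a[fast]=0 → fast++
(s=0,f=2) a[fast]=3≠0 swap→a[0]=3 → slow++,fast++
(s=1,f=3) a[fast]=2≠0 swap→a[1]=2 → slow++,fast++
(s=2,f=4) a[fast]=6≠0 swap→a[2]=6 → slow++,fast++
(s=3,f=5) a[fast]=4≠0 swap→a[3]=4 → slow++,fast++
(s=4,f=6) a[fast]=7≠0 swap→a[4]=7 → slow++,fast++
(s=5,f=7) a[fast]=9≠0 swap→a[5]=9 → slow++,fast++
(s=6,f=8) a[fast]=2≠0 swap→a[6]=2 → slow++,fast++
(s=7,f=9) a[fast]=0 → fast++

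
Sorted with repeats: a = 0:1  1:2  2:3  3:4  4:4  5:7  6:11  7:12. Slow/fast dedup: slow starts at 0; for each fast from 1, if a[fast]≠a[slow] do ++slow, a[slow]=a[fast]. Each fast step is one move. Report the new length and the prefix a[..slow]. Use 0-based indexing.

length 7; prefix = [1, 2, 3, 4, 7, 11, 12]

(s=0,f=1) a[fast]=2≠a[slow]=1 write a[1]=2 → slow++,fast++
(s=1,f=2) a[fast]=3≠a[slow]=2 write a[2]=3 → slow++,fast++
(s=2,f=3) a[fast]=4≠a[slow]=3 write a[3]=4 → slow++,fast++
(s=3,f=4) a[fast]=4=a[slow] dup → fast++
(s=3,f=5) a[fast]=7≠a[slow]=4 write a[4]=7 → slow++,fast++
(s=4,f=6) a[fast]=11≠a[slow]=7 write a[5]=11 → slow++,fast++
(s=5,f=7) a[fast]=12≠a[slow]=11 write a[6]=12 → slow++,fast++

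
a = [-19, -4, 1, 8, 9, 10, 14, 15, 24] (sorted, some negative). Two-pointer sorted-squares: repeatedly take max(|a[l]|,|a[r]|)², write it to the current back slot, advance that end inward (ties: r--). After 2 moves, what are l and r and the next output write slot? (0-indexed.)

l=1, r=7, next write slot=6

[0,8] |-19|<=|24| out[8]=576 → r--
[0,7] |-19|>|15| out[7]=361 → l++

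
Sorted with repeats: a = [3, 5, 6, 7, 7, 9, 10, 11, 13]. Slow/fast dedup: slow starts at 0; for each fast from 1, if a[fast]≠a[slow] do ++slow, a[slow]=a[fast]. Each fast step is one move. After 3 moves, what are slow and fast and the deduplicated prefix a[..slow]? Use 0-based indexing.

slow=0 fast=1: a[fast]=5≠a[slow]=3 write a[1]=5, slow++,fast++
slow=1 fast=2: a[fast]=6≠a[slow]=5 write a[2]=6, slow++,fast++
slow=2 fast=3: a[fast]=7≠a[slow]=6 write a[3]=7, slow++,fast++

slow=3, fast=4, prefix=[3, 5, 6, 7]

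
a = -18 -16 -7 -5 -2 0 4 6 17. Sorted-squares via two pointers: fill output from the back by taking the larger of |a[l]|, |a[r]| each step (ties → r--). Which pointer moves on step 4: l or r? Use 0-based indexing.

[0,8] |-18|>|17| out[8]=324 → l++
[1,8] |-16|<=|17| out[7]=289 → r--
[1,7] |-16|>|6| out[6]=256 → l++
[2,7] |-7|>|6| out[5]=49 → l++

l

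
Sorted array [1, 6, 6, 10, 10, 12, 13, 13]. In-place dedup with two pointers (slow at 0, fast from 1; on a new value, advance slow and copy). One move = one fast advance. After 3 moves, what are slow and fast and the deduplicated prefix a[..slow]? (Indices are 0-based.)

slow=2, fast=4, prefix=[1, 6, 10]

(s=0,f=1) a[fast]=6≠a[slow]=1 write a[1]=6 → slow++,fast++
(s=1,f=2) a[fast]=6=a[slow] dup → fast++
(s=1,f=3) a[fast]=10≠a[slow]=6 write a[2]=10 → slow++,fast++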